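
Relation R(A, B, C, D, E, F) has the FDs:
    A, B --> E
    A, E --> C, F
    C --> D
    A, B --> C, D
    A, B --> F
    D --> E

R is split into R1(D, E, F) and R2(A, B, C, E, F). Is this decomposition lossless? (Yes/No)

Common attributes: {E, F}; their closure is {E, F}.
The closure covers neither R1 nor R2 entirely; the join is not lossless.

No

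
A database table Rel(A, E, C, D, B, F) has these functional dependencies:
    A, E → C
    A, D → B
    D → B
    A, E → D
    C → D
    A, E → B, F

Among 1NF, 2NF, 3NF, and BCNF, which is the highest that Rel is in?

Candidate key: {A, E}. Prime attributes: {A, E}.
A, D → B breaks BCNF: {A, D}⁺ = {A, B, D}, so {A, D} is not a superkey.
A, D → B has non-prime {B} on the right and a non-superkey on the left, so 3NF fails.
No non-prime attribute depends on a proper subset of any candidate key, so 2NF holds.

2NF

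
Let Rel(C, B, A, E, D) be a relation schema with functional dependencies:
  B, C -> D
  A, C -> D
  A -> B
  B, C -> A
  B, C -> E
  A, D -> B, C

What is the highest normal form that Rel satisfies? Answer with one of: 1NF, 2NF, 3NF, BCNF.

3NF

Candidate keys: {A, C}, {A, D}, {B, C}. Prime attributes: {A, B, C, D}.
For A -> B we have {A}⁺ = {A, B}; {A} is not a superkey, so BCNF fails.
But every attribute on its right side ({B}) is prime, and the same holds for every other non-superkey FD, so 3NF still holds.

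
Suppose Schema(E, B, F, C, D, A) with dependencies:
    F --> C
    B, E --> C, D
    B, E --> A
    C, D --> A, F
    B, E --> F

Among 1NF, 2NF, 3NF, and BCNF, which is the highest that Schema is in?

Candidate key: {B, E}. Prime attributes: {B, E}.
F --> C: {F}⁺ = {C, F}, which is not all of the attributes, so the left side is not a superkey — BCNF is violated.
F --> C determines the non-prime attribute {C} from a non-superkey — 3NF is violated.
No non-prime attribute depends on a proper subset of any candidate key, so 2NF holds.

2NF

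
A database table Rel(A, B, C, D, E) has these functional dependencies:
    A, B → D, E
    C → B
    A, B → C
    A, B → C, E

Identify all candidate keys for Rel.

{A, B}, {A, C}

Attributes never on any right-hand side: {A} — every candidate key must contain it.
{A, B}⁺ = {A, B, C, D, E} — all of the relation — so {A, B} is a candidate key.
{A, C}⁺ = {A, B, C, D, E} — all of the relation — so {A, C} is a candidate key.
These are minimal and exhaustive — every other superkey contains one of them.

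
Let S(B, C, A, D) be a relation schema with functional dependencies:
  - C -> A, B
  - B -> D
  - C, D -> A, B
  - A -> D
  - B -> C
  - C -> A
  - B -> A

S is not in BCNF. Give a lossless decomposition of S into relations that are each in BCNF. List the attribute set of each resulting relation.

{A, B, C}; {A, D}

Candidate keys of the original relation: {B}, {C}.
{A, B, C, D}: {A} determines {A, D} here but is not a superkey — split on A -> D, giving {A, D} and {A, B, C}.
{A, D} has no BCNF violation.
{A, B, C} has no BCNF violation.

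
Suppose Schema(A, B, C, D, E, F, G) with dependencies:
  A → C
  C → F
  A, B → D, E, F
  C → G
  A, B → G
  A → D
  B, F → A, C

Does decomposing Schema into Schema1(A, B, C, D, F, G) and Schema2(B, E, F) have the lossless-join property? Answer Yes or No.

Yes

The shared attributes are {B, F} and {B, F}⁺ = {A, B, C, D, E, F, G}.
Schema1 is contained in that closure, so Schema1 ∩ Schema2 → Schema1 holds and the join is lossless.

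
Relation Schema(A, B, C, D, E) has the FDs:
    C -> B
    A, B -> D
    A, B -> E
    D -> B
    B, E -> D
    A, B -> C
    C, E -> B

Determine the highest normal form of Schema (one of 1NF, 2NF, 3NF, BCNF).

3NF

Candidate keys: {A, B}, {A, C}, {A, D}. Prime attributes: {A, B, C, D}.
C -> B breaks BCNF: {C}⁺ = {B, C}, so {C} is not a superkey.
But every attribute on its right side ({B}) is prime, and the same holds for every other non-superkey FD, so 3NF still holds.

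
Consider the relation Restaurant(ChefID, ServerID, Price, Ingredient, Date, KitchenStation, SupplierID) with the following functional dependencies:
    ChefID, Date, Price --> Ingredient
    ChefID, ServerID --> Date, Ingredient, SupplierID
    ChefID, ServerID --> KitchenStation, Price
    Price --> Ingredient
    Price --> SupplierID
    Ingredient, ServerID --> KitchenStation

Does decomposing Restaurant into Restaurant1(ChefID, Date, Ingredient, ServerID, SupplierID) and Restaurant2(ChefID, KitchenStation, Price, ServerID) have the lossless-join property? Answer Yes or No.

Yes

The shared attributes are {ChefID, ServerID} and {ChefID, ServerID}⁺ = {ChefID, Date, Ingredient, KitchenStation, Price, ServerID, SupplierID}.
Since Restaurant1 ⊆ {ChefID, Date, Ingredient, KitchenStation, Price, ServerID, SupplierID}, the intersection is a superkey of Restaurant1; the decomposition is lossless.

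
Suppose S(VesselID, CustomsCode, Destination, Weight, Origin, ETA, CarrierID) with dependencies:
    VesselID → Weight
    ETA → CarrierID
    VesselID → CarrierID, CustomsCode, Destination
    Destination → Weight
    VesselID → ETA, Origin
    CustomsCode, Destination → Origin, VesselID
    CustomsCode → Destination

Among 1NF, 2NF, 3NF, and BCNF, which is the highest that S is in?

2NF

Candidate keys: {CustomsCode}, {VesselID}. Prime attributes: {CustomsCode, VesselID}.
For ETA → CarrierID we have {ETA}⁺ = {CarrierID, ETA}; {ETA} is not a superkey, so BCNF fails.
Because {CarrierID} is non-prime and the left side of ETA → CarrierID is not a superkey, the relation is not in 3NF.
All keys have size 1, which rules out partial dependencies — 2NF is satisfied.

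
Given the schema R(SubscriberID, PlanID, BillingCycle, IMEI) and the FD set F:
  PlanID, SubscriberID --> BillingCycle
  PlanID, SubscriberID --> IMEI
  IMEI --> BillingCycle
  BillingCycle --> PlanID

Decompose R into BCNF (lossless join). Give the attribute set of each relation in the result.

Candidate keys of the original relation: {BillingCycle, SubscriberID}, {IMEI, SubscriberID}, {PlanID, SubscriberID}.
In {BillingCycle, IMEI, PlanID, SubscriberID}, {IMEI} is not a superkey ({IMEI}⁺ restricted to this set is {BillingCycle, IMEI, PlanID}), so split on IMEI --> BillingCycle, PlanID into {BillingCycle, IMEI, PlanID} and {IMEI, SubscriberID}.
In {BillingCycle, IMEI, PlanID}, {BillingCycle} is not a superkey ({BillingCycle}⁺ restricted to this set is {BillingCycle, PlanID}), so split on BillingCycle --> PlanID into {BillingCycle, PlanID} and {BillingCycle, IMEI}.
{BillingCycle, PlanID}: every determinant is a superkey — BCNF.
{BillingCycle, IMEI}: every determinant is a superkey — BCNF.
{IMEI, SubscriberID}: every determinant is a superkey — BCNF.

{BillingCycle, IMEI}; {BillingCycle, PlanID}; {IMEI, SubscriberID}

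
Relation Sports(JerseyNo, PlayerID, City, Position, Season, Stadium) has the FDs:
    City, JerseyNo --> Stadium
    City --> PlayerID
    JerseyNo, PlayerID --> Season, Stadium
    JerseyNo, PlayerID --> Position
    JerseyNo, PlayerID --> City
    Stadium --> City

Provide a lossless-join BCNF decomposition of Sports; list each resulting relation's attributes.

Candidate keys of the original relation: {City, JerseyNo}, {JerseyNo, PlayerID}, {JerseyNo, Stadium}.
{City, JerseyNo, PlayerID, Position, Season, Stadium}: {City} determines {City, PlayerID} here but is not a superkey — split on City --> PlayerID, giving {City, PlayerID} and {City, JerseyNo, Position, Season, Stadium}.
{City, PlayerID} has no BCNF violation.
{City, JerseyNo, Position, Season, Stadium}: {Stadium} determines {City, Stadium} here but is not a superkey — split on Stadium --> City, giving {City, Stadium} and {JerseyNo, Position, Season, Stadium}.
{City, Stadium} has no BCNF violation.
{JerseyNo, Position, Season, Stadium} has no BCNF violation.

{City, PlayerID}; {City, Stadium}; {JerseyNo, Position, Season, Stadium}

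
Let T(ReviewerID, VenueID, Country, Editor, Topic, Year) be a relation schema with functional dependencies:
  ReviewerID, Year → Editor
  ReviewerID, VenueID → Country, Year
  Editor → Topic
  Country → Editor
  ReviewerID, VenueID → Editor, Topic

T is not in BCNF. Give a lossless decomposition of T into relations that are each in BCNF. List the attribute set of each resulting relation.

{Country, ReviewerID, VenueID, Year}; {Editor, ReviewerID, Year}; {Editor, Topic}

Candidate key of the original relation: {ReviewerID, VenueID}.
{Country, Editor, ReviewerID, Topic, VenueID, Year}: {ReviewerID, Year} determines {Editor, ReviewerID, Topic, Year} here but is not a superkey — split on ReviewerID, Year → Editor, Topic, giving {Editor, ReviewerID, Topic, Year} and {Country, ReviewerID, VenueID, Year}.
{Editor, ReviewerID, Topic, Year}: {Editor} determines {Editor, Topic} here but is not a superkey — split on Editor → Topic, giving {Editor, Topic} and {Editor, ReviewerID, Year}.
{Editor, Topic} has no BCNF violation.
{Editor, ReviewerID, Year} has no BCNF violation.
{Country, ReviewerID, VenueID, Year} has no BCNF violation.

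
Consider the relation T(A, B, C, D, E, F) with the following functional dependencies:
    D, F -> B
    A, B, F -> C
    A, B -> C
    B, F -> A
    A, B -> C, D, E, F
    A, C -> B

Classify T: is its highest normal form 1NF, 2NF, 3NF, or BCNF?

BCNF

Candidate keys: {A, B}, {A, C}, {B, F}, {D, F}. Prime attributes: {A, B, C, D, F}.
Every FD has a superkey on the left, so the relation is in BCNF.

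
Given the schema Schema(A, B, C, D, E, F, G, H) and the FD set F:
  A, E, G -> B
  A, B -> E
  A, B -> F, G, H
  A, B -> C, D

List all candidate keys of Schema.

{A, B}, {A, E, G}

Attributes never on any right-hand side: {A} — every candidate key must contain it.
{A, B}⁺ = {A, B, C, D, E, F, G, H} — all of the relation — so {A, B} is a candidate key.
{A, E, G}⁺ = {A, B, C, D, E, F, G, H} — all of the relation — so {A, E, G} is a candidate key.
No proper subset of any of these is a key, and no other minimal superkey exists.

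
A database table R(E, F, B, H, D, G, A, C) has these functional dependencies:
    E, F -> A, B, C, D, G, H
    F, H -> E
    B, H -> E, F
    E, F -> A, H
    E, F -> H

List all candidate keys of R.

{B, H}, {E, F}, {F, H}

Closure of {B, H} is {A, B, C, D, E, F, G, H}, the whole schema; {B, H} is a candidate key.
Closure of {E, F} is {A, B, C, D, E, F, G, H}, the whole schema; {E, F} is a candidate key.
Closure of {F, H} is {A, B, C, D, E, F, G, H}, the whole schema; {F, H} is a candidate key.
Any other superkey properly contains one of these, so there are no further candidate keys.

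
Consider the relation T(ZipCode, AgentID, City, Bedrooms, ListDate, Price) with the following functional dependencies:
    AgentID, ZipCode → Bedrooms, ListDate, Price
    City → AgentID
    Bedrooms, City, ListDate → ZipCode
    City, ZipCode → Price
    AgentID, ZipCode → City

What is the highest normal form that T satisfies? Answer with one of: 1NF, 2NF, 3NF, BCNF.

Candidate keys: {AgentID, ZipCode}, {Bedrooms, City, ListDate}, {City, ZipCode}. Prime attributes: {AgentID, Bedrooms, City, ListDate, ZipCode}.
City → AgentID breaks BCNF: {City}⁺ = {AgentID, City}, so {City} is not a superkey.
Since {AgentID} ⊆ prime attributes and every other non-superkey FD also has a prime right side, the schema is in 3NF.

3NF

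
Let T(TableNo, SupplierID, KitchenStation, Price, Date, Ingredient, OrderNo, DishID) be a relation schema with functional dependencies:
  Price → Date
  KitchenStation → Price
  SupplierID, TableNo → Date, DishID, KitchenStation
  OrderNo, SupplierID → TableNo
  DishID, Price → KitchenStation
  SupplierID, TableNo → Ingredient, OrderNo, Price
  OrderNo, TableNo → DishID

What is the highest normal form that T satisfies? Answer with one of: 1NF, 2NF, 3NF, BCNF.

2NF

Candidate keys: {OrderNo, SupplierID}, {SupplierID, TableNo}. Prime attributes: {OrderNo, SupplierID, TableNo}.
For Price → Date we have {Price}⁺ = {Date, Price}; {Price} is not a superkey, so BCNF fails.
Because {Date} is non-prime and the left side of Price → Date is not a superkey, the relation is not in 3NF.
Checking every proper subset of each key, none determines a non-prime attribute — 2NF is satisfied.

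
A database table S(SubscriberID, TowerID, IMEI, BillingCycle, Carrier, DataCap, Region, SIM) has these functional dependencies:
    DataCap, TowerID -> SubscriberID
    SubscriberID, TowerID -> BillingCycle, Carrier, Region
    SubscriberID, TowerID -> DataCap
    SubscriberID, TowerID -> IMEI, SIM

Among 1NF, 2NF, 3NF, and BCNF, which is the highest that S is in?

BCNF

Candidate keys: {DataCap, TowerID}, {SubscriberID, TowerID}. Prime attributes: {DataCap, SubscriberID, TowerID}.
Each dependency's left side is a superkey — BCNF holds.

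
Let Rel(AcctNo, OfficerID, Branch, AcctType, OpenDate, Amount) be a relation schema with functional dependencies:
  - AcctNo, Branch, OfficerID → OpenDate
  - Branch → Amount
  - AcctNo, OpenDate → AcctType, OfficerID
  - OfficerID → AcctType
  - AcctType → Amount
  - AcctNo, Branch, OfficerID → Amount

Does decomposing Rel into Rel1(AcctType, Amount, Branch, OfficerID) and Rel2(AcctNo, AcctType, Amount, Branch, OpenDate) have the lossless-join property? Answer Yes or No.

No

Rel1 ∩ Rel2 = {AcctType, Amount, Branch}; its closure under F is {AcctType, Amount, Branch}.
The closure covers neither Rel1 nor Rel2 entirely; the join is not lossless.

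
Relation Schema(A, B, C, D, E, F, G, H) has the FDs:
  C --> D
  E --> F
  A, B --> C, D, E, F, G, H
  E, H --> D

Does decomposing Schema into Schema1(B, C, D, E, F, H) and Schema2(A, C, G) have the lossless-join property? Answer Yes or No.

No

Common attributes: {C}; their closure is {C, D}.
Neither Schema1 nor Schema2 is contained in that closure, so the decomposition is lossy.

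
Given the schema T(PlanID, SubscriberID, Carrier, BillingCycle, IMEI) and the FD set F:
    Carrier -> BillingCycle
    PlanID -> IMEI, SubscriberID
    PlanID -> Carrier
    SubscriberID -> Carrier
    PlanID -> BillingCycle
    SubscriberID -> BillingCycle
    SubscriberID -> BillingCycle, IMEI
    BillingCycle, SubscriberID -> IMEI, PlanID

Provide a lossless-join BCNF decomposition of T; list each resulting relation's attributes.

Candidate keys of the original relation: {PlanID}, {SubscriberID}.
In {BillingCycle, Carrier, IMEI, PlanID, SubscriberID}, {Carrier} is not a superkey ({Carrier}⁺ restricted to this set is {BillingCycle, Carrier}), so split on Carrier -> BillingCycle into {BillingCycle, Carrier} and {Carrier, IMEI, PlanID, SubscriberID}.
{BillingCycle, Carrier} has no BCNF violation.
{Carrier, IMEI, PlanID, SubscriberID} has no BCNF violation.

{BillingCycle, Carrier}; {Carrier, IMEI, PlanID, SubscriberID}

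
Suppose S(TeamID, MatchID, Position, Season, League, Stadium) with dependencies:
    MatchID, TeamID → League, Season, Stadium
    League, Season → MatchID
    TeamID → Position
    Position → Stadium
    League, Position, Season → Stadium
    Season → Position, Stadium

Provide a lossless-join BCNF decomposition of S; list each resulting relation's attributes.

{League, MatchID, Season}; {League, Season, TeamID}; {Position, Season}; {Position, Stadium}

Candidate keys of the original relation: {League, Season, TeamID}, {MatchID, TeamID}.
{League, MatchID, Position, Season, Stadium, TeamID}: {League, Season} determines {League, MatchID, Position, Season, Stadium} here but is not a superkey — split on League, Season → MatchID, Position, Stadium, giving {League, MatchID, Position, Season, Stadium} and {League, Season, TeamID}.
{League, MatchID, Position, Season, Stadium}: {Position} determines {Position, Stadium} here but is not a superkey — split on Position → Stadium, giving {Position, Stadium} and {League, MatchID, Position, Season}.
{Position, Stadium} has no BCNF violation.
{League, MatchID, Position, Season}: {Season} determines {Position, Season} here but is not a superkey — split on Season → Position, giving {Position, Season} and {League, MatchID, Season}.
{Position, Season} has no BCNF violation.
{League, MatchID, Season} has no BCNF violation.
{League, Season, TeamID} has no BCNF violation.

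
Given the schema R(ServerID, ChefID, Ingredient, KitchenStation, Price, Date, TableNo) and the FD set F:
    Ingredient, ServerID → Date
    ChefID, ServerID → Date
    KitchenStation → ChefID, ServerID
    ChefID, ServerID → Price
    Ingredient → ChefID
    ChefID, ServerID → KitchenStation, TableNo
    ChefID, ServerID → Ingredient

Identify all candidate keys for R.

{KitchenStation}⁺ = {ChefID, Date, Ingredient, KitchenStation, Price, ServerID, TableNo}, which is every attribute, so {KitchenStation} is a candidate key.
{ChefID, ServerID}⁺ = {ChefID, Date, Ingredient, KitchenStation, Price, ServerID, TableNo}, which is every attribute, so {ChefID, ServerID} is a candidate key.
{Ingredient, ServerID}⁺ = {ChefID, Date, Ingredient, KitchenStation, Price, ServerID, TableNo}, which is every attribute, so {Ingredient, ServerID} is a candidate key.
These are minimal and exhaustive — every other superkey contains one of them.

{ChefID, ServerID}, {Ingredient, ServerID}, {KitchenStation}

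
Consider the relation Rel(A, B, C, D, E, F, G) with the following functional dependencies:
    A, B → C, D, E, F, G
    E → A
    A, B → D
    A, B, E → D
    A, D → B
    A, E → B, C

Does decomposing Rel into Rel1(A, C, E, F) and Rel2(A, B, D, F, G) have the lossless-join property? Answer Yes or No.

Common attributes: {A, F}; their closure is {A, F}.
The closure covers neither Rel1 nor Rel2 entirely; the join is not lossless.

No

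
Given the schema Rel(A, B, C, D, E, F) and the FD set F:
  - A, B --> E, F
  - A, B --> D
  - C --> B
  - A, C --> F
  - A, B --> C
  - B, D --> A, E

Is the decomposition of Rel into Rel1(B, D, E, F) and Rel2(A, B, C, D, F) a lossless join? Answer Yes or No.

Yes

Rel1 ∩ Rel2 = {B, D, F}; its closure under F is {A, B, C, D, E, F}.
Since Rel1 ⊆ {A, B, C, D, E, F}, the intersection is a superkey of Rel1; the decomposition is lossless.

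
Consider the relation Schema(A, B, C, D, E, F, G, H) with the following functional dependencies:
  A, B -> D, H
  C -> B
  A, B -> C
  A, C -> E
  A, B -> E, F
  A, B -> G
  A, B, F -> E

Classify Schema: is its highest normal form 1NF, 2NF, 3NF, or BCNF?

Candidate keys: {A, B}, {A, C}. Prime attributes: {A, B, C}.
C -> B breaks BCNF: {C}⁺ = {B, C}, so {C} is not a superkey.
Since {B} ⊆ prime attributes and every other non-superkey FD also has a prime right side, the schema is in 3NF.

3NF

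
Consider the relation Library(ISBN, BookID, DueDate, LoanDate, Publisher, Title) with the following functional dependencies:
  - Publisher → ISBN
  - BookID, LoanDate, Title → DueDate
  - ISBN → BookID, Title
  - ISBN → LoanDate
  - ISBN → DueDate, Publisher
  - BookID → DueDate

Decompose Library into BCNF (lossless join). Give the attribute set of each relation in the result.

{BookID, DueDate}; {BookID, ISBN, LoanDate, Publisher, Title}

Candidate keys of the original relation: {ISBN}, {Publisher}.
{BookID, DueDate, ISBN, LoanDate, Publisher, Title}: {BookID, LoanDate, Title} determines {BookID, DueDate, LoanDate, Title} here but is not a superkey — split on BookID, LoanDate, Title → DueDate, giving {BookID, DueDate, LoanDate, Title} and {BookID, ISBN, LoanDate, Publisher, Title}.
{BookID, DueDate, LoanDate, Title}: {BookID} determines {BookID, DueDate} here but is not a superkey — split on BookID → DueDate, giving {BookID, DueDate} and {BookID, LoanDate, Title}.
{BookID, DueDate}: every determinant is a superkey — BCNF.
{BookID, LoanDate, Title}: every determinant is a superkey — BCNF.
{BookID, ISBN, LoanDate, Publisher, Title}: every determinant is a superkey — BCNF.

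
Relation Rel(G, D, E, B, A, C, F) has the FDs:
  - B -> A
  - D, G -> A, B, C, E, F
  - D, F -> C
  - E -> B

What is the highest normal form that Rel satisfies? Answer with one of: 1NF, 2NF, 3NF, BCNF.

Candidate key: {D, G}. Prime attributes: {D, G}.
B -> A: {B}⁺ = {A, B}, which is not all of the attributes, so the left side is not a superkey — BCNF is violated.
Because {A} is non-prime and the left side of B -> A is not a superkey, the relation is not in 3NF.
No proper subset of a key has a non-prime attribute in its closure, so there is no partial dependency; 2NF holds.

2NF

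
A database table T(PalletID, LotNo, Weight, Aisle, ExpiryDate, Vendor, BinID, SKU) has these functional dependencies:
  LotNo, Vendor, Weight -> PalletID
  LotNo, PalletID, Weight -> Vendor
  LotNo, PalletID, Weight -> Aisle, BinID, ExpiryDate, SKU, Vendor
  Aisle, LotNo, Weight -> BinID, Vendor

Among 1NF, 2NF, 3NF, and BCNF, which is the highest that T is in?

Candidate keys: {Aisle, LotNo, Weight}, {LotNo, PalletID, Weight}, {LotNo, Vendor, Weight}. Prime attributes: {Aisle, LotNo, PalletID, Vendor, Weight}.
The left-hand side of every FD is a superkey, so BCNF is satisfied.

BCNF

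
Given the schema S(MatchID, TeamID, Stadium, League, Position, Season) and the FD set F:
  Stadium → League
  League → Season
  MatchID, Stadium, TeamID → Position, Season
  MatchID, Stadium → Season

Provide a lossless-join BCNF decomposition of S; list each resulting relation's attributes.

{League, Season}; {League, Stadium}; {MatchID, Position, Stadium, TeamID}

Candidate key of the original relation: {MatchID, Stadium, TeamID}.
In {League, MatchID, Position, Season, Stadium, TeamID}, {Stadium} is not a superkey ({Stadium}⁺ restricted to this set is {League, Season, Stadium}), so split on Stadium → League, Season into {League, Season, Stadium} and {MatchID, Position, Stadium, TeamID}.
In {League, Season, Stadium}, {League} is not a superkey ({League}⁺ restricted to this set is {League, Season}), so split on League → Season into {League, Season} and {League, Stadium}.
{League, Season} has no BCNF violation.
{League, Stadium} has no BCNF violation.
{MatchID, Position, Stadium, TeamID} has no BCNF violation.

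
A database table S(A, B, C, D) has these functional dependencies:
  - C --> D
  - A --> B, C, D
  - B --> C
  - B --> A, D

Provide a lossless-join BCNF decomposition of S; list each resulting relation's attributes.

Candidate keys of the original relation: {A}, {B}.
{A, B, C, D}: {C} determines {C, D} here but is not a superkey — split on C --> D, giving {C, D} and {A, B, C}.
{C, D} has no BCNF violation.
{A, B, C} has no BCNF violation.

{A, B, C}; {C, D}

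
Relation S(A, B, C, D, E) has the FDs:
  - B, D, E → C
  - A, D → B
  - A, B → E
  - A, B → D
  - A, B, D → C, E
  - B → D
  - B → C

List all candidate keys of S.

{A, B}, {A, D}

{A} never appears on the right of any FD, so every key must include it.
{A, B}⁺ = {A, B, C, D, E} — all of the relation — so {A, B} is a candidate key.
{A, D}⁺ = {A, B, C, D, E} — all of the relation — so {A, D} is a candidate key.
No proper subset of any of these is a key, and no other minimal superkey exists.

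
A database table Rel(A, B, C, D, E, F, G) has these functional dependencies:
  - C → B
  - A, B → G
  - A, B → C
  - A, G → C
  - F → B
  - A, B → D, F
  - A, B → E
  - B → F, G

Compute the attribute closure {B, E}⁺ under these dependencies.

Start with {B, E}.
B → F, G applies; add {F, G} → now {B, E, F, G}.
No further FD applies.

{B, E, F, G}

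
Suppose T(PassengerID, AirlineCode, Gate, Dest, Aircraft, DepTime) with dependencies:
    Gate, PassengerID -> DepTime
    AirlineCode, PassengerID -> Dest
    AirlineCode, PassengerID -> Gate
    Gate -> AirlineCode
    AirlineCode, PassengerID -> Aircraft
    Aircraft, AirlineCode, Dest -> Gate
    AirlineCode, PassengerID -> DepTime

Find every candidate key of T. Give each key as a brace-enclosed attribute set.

No FD produces {PassengerID}, so it must be in every candidate key.
{AirlineCode, PassengerID} is a candidate key since {AirlineCode, PassengerID}⁺ = {Aircraft, AirlineCode, DepTime, Dest, Gate, PassengerID} covers every attribute.
{Gate, PassengerID} is a candidate key since {Gate, PassengerID}⁺ = {Aircraft, AirlineCode, DepTime, Dest, Gate, PassengerID} covers every attribute.
Any other superkey properly contains one of these, so there are no further candidate keys.

{AirlineCode, PassengerID}, {Gate, PassengerID}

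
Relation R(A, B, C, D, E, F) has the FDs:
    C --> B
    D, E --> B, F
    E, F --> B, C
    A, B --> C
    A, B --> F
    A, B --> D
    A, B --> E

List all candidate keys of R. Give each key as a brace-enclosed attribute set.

{A, B}, {A, C}, {A, D, E}, {A, E, F}

Attributes never on any right-hand side: {A} — every candidate key must contain it.
{A, B} is a candidate key since {A, B}⁺ = {A, B, C, D, E, F} covers every attribute.
{A, C} is a candidate key since {A, C}⁺ = {A, B, C, D, E, F} covers every attribute.
{A, D, E} is a candidate key since {A, D, E}⁺ = {A, B, C, D, E, F} covers every attribute.
{A, E, F} is a candidate key since {A, E, F}⁺ = {A, B, C, D, E, F} covers every attribute.
Any other superkey properly contains one of these, so there are no further candidate keys.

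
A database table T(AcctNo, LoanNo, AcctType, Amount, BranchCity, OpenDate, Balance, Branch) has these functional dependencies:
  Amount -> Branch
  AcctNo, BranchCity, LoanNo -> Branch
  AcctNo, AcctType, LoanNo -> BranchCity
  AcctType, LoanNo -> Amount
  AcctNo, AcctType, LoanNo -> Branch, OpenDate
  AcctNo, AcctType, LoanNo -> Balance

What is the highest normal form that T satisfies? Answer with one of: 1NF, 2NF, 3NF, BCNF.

Candidate key: {AcctNo, AcctType, LoanNo}. Prime attributes: {AcctNo, AcctType, LoanNo}.
Amount -> Branch: {Amount}⁺ = {Amount, Branch}, which is not all of the attributes, so the left side is not a superkey — BCNF is violated.
Because {Branch} is non-prime and the left side of Amount -> Branch is not a superkey, the relation is not in 3NF.
The proper key subset {AcctType, LoanNo} of {AcctNo, AcctType, LoanNo} determines non-prime {Amount, Branch}, so the relation is not even in 2NF.

1NF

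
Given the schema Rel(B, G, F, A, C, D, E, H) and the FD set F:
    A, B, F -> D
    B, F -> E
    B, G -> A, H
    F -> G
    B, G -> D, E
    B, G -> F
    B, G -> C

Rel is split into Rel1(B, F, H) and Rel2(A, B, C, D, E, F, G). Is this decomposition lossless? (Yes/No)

The shared attributes are {B, F} and {B, F}⁺ = {A, B, C, D, E, F, G, H}.
Since Rel1 ⊆ {A, B, C, D, E, F, G, H}, the intersection is a superkey of Rel1; the decomposition is lossless.

Yes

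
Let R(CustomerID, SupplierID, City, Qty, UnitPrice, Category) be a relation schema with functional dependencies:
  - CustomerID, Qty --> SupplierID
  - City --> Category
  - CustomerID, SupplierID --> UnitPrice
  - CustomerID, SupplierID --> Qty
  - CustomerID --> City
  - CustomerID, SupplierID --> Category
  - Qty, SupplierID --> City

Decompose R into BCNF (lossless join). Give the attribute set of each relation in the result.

{Category, City}; {City, CustomerID}; {CustomerID, Qty, SupplierID, UnitPrice}

Candidate keys of the original relation: {CustomerID, Qty}, {CustomerID, SupplierID}.
Within {Category, City, CustomerID, Qty, SupplierID, UnitPrice}: {City}⁺ ∩ {Category, City, CustomerID, Qty, SupplierID, UnitPrice} = {Category, City}, not the whole set, so City --> Category violates BCNF; decompose into {Category, City} and {City, CustomerID, Qty, SupplierID, UnitPrice}.
{Category, City} has no BCNF violation.
Within {City, CustomerID, Qty, SupplierID, UnitPrice}: {CustomerID}⁺ ∩ {City, CustomerID, Qty, SupplierID, UnitPrice} = {City, CustomerID}, not the whole set, so CustomerID --> City violates BCNF; decompose into {City, CustomerID} and {CustomerID, Qty, SupplierID, UnitPrice}.
{City, CustomerID} has no BCNF violation.
{CustomerID, Qty, SupplierID, UnitPrice} has no BCNF violation.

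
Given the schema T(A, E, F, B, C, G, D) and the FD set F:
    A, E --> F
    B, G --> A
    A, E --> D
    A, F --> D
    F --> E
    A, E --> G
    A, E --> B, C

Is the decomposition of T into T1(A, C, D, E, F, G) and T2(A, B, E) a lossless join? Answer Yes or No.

The shared attributes are {A, E} and {A, E}⁺ = {A, B, C, D, E, F, G}.
Since T1 ⊆ {A, B, C, D, E, F, G}, the intersection is a superkey of T1; the decomposition is lossless.

Yes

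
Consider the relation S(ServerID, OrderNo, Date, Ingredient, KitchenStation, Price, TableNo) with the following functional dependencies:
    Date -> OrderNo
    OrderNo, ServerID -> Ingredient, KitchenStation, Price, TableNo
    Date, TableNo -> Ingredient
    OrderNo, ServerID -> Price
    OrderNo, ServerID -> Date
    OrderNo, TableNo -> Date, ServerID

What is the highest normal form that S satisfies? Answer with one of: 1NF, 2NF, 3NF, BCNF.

3NF

Candidate keys: {Date, ServerID}, {Date, TableNo}, {OrderNo, ServerID}, {OrderNo, TableNo}. Prime attributes: {Date, OrderNo, ServerID, TableNo}.
Date -> OrderNo: {Date}⁺ = {Date, OrderNo}, which is not all of the attributes, so the left side is not a superkey — BCNF is violated.
But every attribute on its right side ({OrderNo}) is prime, and the same holds for every other non-superkey FD, so 3NF still holds.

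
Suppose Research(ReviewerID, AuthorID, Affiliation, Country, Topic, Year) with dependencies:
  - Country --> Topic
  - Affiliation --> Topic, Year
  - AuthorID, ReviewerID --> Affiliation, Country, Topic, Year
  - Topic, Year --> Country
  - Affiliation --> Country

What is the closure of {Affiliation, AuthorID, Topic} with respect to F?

{Affiliation, AuthorID, Country, Topic, Year}

Start with {Affiliation, AuthorID, Topic}.
Affiliation --> Topic, Year applies; add {Year} → now {Affiliation, AuthorID, Topic, Year}.
Topic, Year --> Country applies; add {Country} → now {Affiliation, AuthorID, Country, Topic, Year}.
No further FD applies.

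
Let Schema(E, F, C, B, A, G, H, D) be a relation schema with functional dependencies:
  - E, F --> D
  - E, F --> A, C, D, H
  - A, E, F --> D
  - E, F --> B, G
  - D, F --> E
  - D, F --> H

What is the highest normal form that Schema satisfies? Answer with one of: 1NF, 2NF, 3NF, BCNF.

Candidate keys: {D, F}, {E, F}. Prime attributes: {D, E, F}.
The left-hand side of every FD is a superkey, so BCNF is satisfied.

BCNF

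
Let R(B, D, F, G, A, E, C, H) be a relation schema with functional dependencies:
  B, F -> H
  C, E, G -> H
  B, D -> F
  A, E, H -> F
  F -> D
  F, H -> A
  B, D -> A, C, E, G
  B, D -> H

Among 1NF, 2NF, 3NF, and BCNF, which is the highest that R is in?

Candidate keys: {A, B, C, E, G}, {A, B, E, H}, {B, D}, {B, F}. Prime attributes: {A, B, C, D, E, F, G, H}.
C, E, G -> H breaks BCNF: {C, E, G}⁺ = {C, E, G, H}, so {C, E, G} is not a superkey.
But every attribute on its right side ({H}) is prime, and the same holds for every other non-superkey FD, so 3NF still holds.

3NF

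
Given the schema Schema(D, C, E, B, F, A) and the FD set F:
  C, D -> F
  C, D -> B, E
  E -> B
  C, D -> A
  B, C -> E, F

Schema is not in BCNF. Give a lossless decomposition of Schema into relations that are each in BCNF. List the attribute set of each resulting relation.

{A, C, D, E}; {B, E}; {C, E, F}

Candidate key of the original relation: {C, D}.
In {A, B, C, D, E, F}, {E} is not a superkey ({E}⁺ restricted to this set is {B, E}), so split on E -> B into {B, E} and {A, C, D, E, F}.
{B, E} is in BCNF.
In {A, C, D, E, F}, {C, E} is not a superkey ({C, E}⁺ restricted to this set is {C, E, F}), so split on C, E -> F into {C, E, F} and {A, C, D, E}.
{C, E, F} is in BCNF.
{A, C, D, E} is in BCNF.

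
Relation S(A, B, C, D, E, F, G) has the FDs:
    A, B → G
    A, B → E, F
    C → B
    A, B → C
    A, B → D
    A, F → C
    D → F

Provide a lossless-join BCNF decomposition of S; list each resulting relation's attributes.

Candidate keys of the original relation: {A, B}, {A, C}, {A, D}, {A, F}.
In {A, B, C, D, E, F, G}, {C} is not a superkey ({C}⁺ restricted to this set is {B, C}), so split on C → B into {B, C} and {A, C, D, E, F, G}.
{B, C} is in BCNF.
In {A, C, D, E, F, G}, {D} is not a superkey ({D}⁺ restricted to this set is {D, F}), so split on D → F into {D, F} and {A, C, D, E, G}.
{D, F} is in BCNF.
{A, C, D, E, G} is in BCNF.

{A, C, D, E, G}; {B, C}; {D, F}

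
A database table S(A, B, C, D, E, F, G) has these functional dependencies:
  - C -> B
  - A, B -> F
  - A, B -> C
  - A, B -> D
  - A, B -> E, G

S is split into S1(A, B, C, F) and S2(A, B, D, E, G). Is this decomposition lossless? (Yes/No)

S1 ∩ S2 = {A, B}; its closure under F is {A, B, C, D, E, F, G}.
This includes all of S1, so the common attributes are a superkey of S1 — the join is lossless.

Yes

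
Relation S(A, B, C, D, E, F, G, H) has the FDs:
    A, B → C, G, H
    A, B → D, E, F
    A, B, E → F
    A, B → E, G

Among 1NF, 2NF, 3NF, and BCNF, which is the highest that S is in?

BCNF

Candidate key: {A, B}. Prime attributes: {A, B}.
The left-hand side of every FD is a superkey, so BCNF is satisfied.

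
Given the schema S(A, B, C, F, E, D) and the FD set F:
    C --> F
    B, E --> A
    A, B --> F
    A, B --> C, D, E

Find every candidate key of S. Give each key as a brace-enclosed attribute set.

{B} never appears on the right of any FD, so every key must include it.
Closure of {A, B} is {A, B, C, D, E, F}, the whole schema; {A, B} is a candidate key.
Closure of {B, E} is {A, B, C, D, E, F}, the whole schema; {B, E} is a candidate key.
Any other superkey properly contains one of these, so there are no further candidate keys.

{A, B}, {B, E}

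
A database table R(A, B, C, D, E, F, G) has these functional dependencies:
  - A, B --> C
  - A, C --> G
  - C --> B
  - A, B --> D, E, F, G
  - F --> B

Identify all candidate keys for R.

No FD produces {A}, so it must be in every candidate key.
Closure of {A, B} is {A, B, C, D, E, F, G}, the whole schema; {A, B} is a candidate key.
Closure of {A, C} is {A, B, C, D, E, F, G}, the whole schema; {A, C} is a candidate key.
Closure of {A, F} is {A, B, C, D, E, F, G}, the whole schema; {A, F} is a candidate key.
No proper subset of any of these is a key, and no other minimal superkey exists.

{A, B}, {A, C}, {A, F}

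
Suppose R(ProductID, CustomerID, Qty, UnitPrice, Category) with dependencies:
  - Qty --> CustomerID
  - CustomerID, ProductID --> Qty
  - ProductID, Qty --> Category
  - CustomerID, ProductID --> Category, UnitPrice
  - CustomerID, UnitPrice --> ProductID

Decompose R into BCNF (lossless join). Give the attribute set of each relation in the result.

{Category, ProductID, Qty, UnitPrice}; {CustomerID, Qty}

Candidate keys of the original relation: {CustomerID, ProductID}, {CustomerID, UnitPrice}, {ProductID, Qty}, {Qty, UnitPrice}.
Within {Category, CustomerID, ProductID, Qty, UnitPrice}: {Qty}⁺ ∩ {Category, CustomerID, ProductID, Qty, UnitPrice} = {CustomerID, Qty}, not the whole set, so Qty --> CustomerID violates BCNF; decompose into {CustomerID, Qty} and {Category, ProductID, Qty, UnitPrice}.
{CustomerID, Qty}: every determinant is a superkey — BCNF.
{Category, ProductID, Qty, UnitPrice}: every determinant is a superkey — BCNF.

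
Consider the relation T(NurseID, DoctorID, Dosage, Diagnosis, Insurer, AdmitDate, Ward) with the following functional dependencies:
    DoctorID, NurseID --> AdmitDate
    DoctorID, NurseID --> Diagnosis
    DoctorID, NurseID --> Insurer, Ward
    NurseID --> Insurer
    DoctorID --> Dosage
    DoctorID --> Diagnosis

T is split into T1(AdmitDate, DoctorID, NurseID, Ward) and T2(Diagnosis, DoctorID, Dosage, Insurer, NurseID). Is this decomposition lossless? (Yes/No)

Yes

T1 ∩ T2 = {DoctorID, NurseID}; its closure under F is {AdmitDate, Diagnosis, DoctorID, Dosage, Insurer, NurseID, Ward}.
T1 is contained in that closure, so T1 ∩ T2 --> T1 holds and the join is lossless.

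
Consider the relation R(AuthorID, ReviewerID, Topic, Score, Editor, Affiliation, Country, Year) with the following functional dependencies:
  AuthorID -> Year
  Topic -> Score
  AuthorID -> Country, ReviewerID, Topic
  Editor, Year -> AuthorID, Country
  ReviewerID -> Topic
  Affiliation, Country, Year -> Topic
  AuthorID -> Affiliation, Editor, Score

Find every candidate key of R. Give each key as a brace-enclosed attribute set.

{AuthorID}, {Editor, Year}

{AuthorID}⁺ = {Affiliation, AuthorID, Country, Editor, ReviewerID, Score, Topic, Year}, which is every attribute, so {AuthorID} is a candidate key.
{Editor, Year}⁺ = {Affiliation, AuthorID, Country, Editor, ReviewerID, Score, Topic, Year}, which is every attribute, so {Editor, Year} is a candidate key.
Any other superkey properly contains one of these, so there are no further candidate keys.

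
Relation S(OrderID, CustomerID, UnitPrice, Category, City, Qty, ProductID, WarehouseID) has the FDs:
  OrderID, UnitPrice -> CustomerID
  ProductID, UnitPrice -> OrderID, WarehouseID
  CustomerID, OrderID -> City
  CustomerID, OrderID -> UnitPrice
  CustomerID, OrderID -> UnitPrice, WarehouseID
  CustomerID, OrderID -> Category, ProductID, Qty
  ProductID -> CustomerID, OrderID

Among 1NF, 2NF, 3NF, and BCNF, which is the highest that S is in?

Candidate keys: {CustomerID, OrderID}, {OrderID, UnitPrice}, {ProductID}. Prime attributes: {CustomerID, OrderID, ProductID, UnitPrice}.
The left-hand side of every FD is a superkey, so BCNF is satisfied.

BCNF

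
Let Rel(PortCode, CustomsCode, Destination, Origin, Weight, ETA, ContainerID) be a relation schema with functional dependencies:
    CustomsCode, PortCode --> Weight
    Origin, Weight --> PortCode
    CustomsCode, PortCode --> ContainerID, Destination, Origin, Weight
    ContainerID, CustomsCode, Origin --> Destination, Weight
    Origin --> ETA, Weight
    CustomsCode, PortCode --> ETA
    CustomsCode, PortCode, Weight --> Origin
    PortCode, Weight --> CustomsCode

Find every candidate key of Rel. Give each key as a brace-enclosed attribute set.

{Origin} is a candidate key since {Origin}⁺ = {ContainerID, CustomsCode, Destination, ETA, Origin, PortCode, Weight} covers every attribute.
{CustomsCode, PortCode} is a candidate key since {CustomsCode, PortCode}⁺ = {ContainerID, CustomsCode, Destination, ETA, Origin, PortCode, Weight} covers every attribute.
{PortCode, Weight} is a candidate key since {PortCode, Weight}⁺ = {ContainerID, CustomsCode, Destination, ETA, Origin, PortCode, Weight} covers every attribute.
No proper subset of any of these is a key, and no other minimal superkey exists.

{CustomsCode, PortCode}, {Origin}, {PortCode, Weight}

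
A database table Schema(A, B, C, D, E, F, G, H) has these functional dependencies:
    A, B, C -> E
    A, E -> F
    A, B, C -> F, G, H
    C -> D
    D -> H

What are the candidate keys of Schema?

{A, B, C} never appear on the right of any FD, so every key must include all of them.
{A, B, C}⁺ = {A, B, C, D, E, F, G, H}, which is every attribute, so {A, B, C} is a candidate key.
No smaller or unrelated set reaches every attribute, so there are no other keys.

{A, B, C}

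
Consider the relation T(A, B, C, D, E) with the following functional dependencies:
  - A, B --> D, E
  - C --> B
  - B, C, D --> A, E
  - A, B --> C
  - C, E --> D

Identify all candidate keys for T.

Closure of {A, B} is {A, B, C, D, E}, the whole schema; {A, B} is a candidate key.
Closure of {A, C} is {A, B, C, D, E}, the whole schema; {A, C} is a candidate key.
Closure of {C, D} is {A, B, C, D, E}, the whole schema; {C, D} is a candidate key.
Closure of {C, E} is {A, B, C, D, E}, the whole schema; {C, E} is a candidate key.
These are minimal and exhaustive — every other superkey contains one of them.

{A, B}, {A, C}, {C, D}, {C, E}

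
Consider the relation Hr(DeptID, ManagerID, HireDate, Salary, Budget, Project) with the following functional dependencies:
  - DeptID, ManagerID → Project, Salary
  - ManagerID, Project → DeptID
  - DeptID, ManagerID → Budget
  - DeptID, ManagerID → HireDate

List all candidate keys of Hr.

No FD produces {ManagerID}, so it must be in every candidate key.
Closure of {DeptID, ManagerID} is {Budget, DeptID, HireDate, ManagerID, Project, Salary}, the whole schema; {DeptID, ManagerID} is a candidate key.
Closure of {ManagerID, Project} is {Budget, DeptID, HireDate, ManagerID, Project, Salary}, the whole schema; {ManagerID, Project} is a candidate key.
Any other superkey properly contains one of these, so there are no further candidate keys.

{DeptID, ManagerID}, {ManagerID, Project}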